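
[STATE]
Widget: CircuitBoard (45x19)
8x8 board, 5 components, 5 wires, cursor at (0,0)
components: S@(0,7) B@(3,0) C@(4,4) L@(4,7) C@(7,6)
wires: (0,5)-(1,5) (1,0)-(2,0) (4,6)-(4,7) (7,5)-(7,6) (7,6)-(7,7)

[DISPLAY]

   0 1 2 3 4 5 6 7                           
0  [.]                  ·       S            
                        │                    
1   ·                   ·                    
    │                                        
2   ·                                        
                                             
3   B                                        
                                             
4                   C       · ─ L            
                                             
5                                            
                                             
6                                            
                                             
7                       · ─ C ─ ·            
Cursor: (0,0)                                
                                             
                                             


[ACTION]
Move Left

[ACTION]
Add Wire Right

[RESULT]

   0 1 2 3 4 5 6 7                           
0  [.]─ ·               ·       S            
                        │                    
1   ·                   ·                    
    │                                        
2   ·                                        
                                             
3   B                                        
                                             
4                   C       · ─ L            
                                             
5                                            
                                             
6                                            
                                             
7                       · ─ C ─ ·            
Cursor: (0,0)                                
                                             
                                             


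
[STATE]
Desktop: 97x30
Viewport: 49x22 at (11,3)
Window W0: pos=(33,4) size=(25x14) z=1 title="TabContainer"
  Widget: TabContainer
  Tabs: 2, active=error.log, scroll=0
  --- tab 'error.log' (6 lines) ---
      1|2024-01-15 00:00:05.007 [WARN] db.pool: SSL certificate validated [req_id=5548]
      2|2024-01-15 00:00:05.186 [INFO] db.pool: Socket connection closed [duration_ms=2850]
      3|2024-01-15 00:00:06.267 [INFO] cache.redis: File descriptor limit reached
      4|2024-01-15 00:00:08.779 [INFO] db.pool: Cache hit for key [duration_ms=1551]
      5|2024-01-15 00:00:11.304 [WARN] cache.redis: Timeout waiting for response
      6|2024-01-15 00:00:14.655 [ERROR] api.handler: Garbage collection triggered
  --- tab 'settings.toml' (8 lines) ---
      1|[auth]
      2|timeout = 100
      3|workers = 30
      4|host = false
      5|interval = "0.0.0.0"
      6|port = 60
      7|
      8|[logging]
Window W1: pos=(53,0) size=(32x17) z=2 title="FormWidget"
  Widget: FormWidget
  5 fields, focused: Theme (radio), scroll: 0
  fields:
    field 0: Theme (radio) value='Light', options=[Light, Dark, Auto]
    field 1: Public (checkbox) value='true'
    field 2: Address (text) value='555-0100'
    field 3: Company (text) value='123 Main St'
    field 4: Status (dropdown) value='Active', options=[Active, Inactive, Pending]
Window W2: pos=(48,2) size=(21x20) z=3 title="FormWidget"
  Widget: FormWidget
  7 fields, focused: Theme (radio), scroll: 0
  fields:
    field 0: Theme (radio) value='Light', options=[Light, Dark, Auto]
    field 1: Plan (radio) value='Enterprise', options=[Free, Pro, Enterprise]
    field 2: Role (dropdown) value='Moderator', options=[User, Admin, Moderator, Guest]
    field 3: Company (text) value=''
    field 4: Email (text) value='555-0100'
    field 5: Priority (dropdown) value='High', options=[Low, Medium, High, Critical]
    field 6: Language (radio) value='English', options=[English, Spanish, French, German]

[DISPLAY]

                                     ┃ FormWidget
                      ┏━━━━━━━━━━━━━━┠───────────
                      ┃ TabContainer ┃> Theme:   
                      ┠──────────────┃  Plan:    
                      ┃[error.log]│ s┃  Role:    
                      ┃──────────────┃  Company: 
                      ┃2024-01-15 00:┃  Email:   
                      ┃2024-01-15 00:┃  Priority:
                      ┃2024-01-15 00:┃  Language:
                      ┃2024-01-15 00:┃           
                      ┃2024-01-15 00:┃           
                      ┃2024-01-15 00:┃           
                      ┃              ┃           
                      ┃              ┃           
                      ┗━━━━━━━━━━━━━━┃           
                                     ┃           
                                     ┃           
                                     ┃           
                                     ┗━━━━━━━━━━━
                                                 
                                                 
                                                 


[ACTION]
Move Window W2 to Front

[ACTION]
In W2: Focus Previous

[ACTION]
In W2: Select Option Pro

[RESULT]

                                     ┃ FormWidget
                      ┏━━━━━━━━━━━━━━┠───────────
                      ┃ TabContainer ┃  Theme:   
                      ┠──────────────┃  Plan:    
                      ┃[error.log]│ s┃  Role:    
                      ┃──────────────┃  Company: 
                      ┃2024-01-15 00:┃  Email:   
                      ┃2024-01-15 00:┃  Priority:
                      ┃2024-01-15 00:┃> Language:
                      ┃2024-01-15 00:┃           
                      ┃2024-01-15 00:┃           
                      ┃2024-01-15 00:┃           
                      ┃              ┃           
                      ┃              ┃           
                      ┗━━━━━━━━━━━━━━┃           
                                     ┃           
                                     ┃           
                                     ┃           
                                     ┗━━━━━━━━━━━
                                                 
                                                 
                                                 


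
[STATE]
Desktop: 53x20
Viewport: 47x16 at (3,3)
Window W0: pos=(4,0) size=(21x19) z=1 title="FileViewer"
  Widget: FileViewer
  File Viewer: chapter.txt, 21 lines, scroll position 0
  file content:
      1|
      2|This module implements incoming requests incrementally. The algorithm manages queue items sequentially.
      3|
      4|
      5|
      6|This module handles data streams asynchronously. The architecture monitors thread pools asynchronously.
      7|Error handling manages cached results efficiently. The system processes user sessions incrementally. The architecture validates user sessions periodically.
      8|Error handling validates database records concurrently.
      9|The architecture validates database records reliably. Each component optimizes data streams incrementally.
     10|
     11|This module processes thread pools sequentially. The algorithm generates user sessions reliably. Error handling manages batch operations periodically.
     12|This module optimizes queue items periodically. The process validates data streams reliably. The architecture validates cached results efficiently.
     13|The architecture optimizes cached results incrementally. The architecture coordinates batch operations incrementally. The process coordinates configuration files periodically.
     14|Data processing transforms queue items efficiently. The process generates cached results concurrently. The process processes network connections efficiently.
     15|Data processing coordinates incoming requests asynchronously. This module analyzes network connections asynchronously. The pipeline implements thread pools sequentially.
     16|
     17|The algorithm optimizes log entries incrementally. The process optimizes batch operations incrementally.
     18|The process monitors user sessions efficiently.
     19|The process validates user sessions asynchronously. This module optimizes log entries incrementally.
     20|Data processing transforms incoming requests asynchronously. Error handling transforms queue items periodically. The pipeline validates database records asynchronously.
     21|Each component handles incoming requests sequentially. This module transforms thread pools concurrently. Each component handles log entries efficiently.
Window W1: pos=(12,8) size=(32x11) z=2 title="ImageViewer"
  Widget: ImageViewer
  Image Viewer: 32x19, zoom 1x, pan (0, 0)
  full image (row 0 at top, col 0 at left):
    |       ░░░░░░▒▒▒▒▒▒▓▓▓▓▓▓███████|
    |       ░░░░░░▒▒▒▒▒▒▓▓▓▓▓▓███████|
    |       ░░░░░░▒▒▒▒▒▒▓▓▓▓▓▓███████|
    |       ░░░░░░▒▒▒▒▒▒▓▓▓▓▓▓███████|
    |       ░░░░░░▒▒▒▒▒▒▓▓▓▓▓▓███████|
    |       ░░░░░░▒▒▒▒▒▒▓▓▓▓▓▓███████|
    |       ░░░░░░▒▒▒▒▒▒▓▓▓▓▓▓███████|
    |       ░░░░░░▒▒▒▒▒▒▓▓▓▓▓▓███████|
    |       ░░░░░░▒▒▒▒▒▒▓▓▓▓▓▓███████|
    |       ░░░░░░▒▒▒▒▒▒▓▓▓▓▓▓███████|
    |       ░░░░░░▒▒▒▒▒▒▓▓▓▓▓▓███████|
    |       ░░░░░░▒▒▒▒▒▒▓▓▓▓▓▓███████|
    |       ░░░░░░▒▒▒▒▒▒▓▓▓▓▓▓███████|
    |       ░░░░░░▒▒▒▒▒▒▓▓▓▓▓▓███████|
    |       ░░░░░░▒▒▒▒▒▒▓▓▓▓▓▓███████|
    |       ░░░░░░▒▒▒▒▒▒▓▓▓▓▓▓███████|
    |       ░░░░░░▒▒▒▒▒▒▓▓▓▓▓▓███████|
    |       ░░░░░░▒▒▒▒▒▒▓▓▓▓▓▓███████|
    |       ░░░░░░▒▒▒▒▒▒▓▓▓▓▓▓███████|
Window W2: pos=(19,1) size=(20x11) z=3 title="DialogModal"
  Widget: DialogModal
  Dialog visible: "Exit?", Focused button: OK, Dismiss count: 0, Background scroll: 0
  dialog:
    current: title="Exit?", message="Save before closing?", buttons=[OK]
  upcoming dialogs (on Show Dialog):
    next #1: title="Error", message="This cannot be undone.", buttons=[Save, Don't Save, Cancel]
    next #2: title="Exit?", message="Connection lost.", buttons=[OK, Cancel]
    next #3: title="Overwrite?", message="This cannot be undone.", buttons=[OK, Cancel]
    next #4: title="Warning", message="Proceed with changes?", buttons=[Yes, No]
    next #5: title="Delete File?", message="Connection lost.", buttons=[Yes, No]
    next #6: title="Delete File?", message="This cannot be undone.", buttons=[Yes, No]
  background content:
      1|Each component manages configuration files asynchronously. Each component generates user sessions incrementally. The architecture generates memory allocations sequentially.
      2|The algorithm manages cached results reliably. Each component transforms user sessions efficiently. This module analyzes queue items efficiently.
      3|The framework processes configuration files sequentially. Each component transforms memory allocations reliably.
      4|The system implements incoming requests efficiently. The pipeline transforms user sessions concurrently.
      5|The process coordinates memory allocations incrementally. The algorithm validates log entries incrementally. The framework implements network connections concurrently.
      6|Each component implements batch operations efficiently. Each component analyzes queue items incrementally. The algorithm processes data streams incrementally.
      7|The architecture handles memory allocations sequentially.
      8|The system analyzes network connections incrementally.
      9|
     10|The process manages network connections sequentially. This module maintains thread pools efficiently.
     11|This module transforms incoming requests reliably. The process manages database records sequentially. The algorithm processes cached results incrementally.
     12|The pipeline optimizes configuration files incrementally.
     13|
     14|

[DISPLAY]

 ┃              ┠──────────────────┨           
 ┃This module im┃Each component man┃           
 ┃              ┃Th┌────────────┐na┃           
 ┃              ┃Th│   Exit?    │oc┃           
 ┃              ┃Th│Save before │me┃           
 ┃This mo┏━━━━━━┃Th│    [OK]    │di┃━━━━┓      
 ┃Error h┃ Image┃Ea└────────────┘mp┃    ┃      
 ┃Error h┠──────┃The architecture h┃────┨      
 ┃The arc┃      ┗━━━━━━━━━━━━━━━━━━┛████┃      
 ┃       ┃       ░░░░░░▒▒▒▒▒▒▓▓▓▓▓▓█████┃      
 ┃This mo┃       ░░░░░░▒▒▒▒▒▒▓▓▓▓▓▓█████┃      
 ┃This mo┃       ░░░░░░▒▒▒▒▒▒▓▓▓▓▓▓█████┃      
 ┃The arc┃       ░░░░░░▒▒▒▒▒▒▓▓▓▓▓▓█████┃      
 ┃Data pr┃       ░░░░░░▒▒▒▒▒▒▓▓▓▓▓▓█████┃      
 ┃Data pr┃       ░░░░░░▒▒▒▒▒▒▓▓▓▓▓▓█████┃      
 ┗━━━━━━━┗━━━━━━━━━━━━━━━━━━━━━━━━━━━━━━┛      


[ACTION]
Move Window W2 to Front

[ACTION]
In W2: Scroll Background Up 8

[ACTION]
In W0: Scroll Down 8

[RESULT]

 ┃Error handling┠──────────────────┨           
 ┃Error handling┃Each component man┃           
 ┃The architectu┃Th┌────────────┐na┃           
 ┃              ┃Th│   Exit?    │oc┃           
 ┃This module pr┃Th│Save before │me┃           
 ┃This mo┏━━━━━━┃Th│    [OK]    │di┃━━━━┓      
 ┃The arc┃ Image┃Ea└────────────┘mp┃    ┃      
 ┃Data pr┠──────┃The architecture h┃────┨      
 ┃Data pr┃      ┗━━━━━━━━━━━━━━━━━━┛████┃      
 ┃       ┃       ░░░░░░▒▒▒▒▒▒▓▓▓▓▓▓█████┃      
 ┃The alg┃       ░░░░░░▒▒▒▒▒▒▓▓▓▓▓▓█████┃      
 ┃The pro┃       ░░░░░░▒▒▒▒▒▒▓▓▓▓▓▓█████┃      
 ┃The pro┃       ░░░░░░▒▒▒▒▒▒▓▓▓▓▓▓█████┃      
 ┃Data pr┃       ░░░░░░▒▒▒▒▒▒▓▓▓▓▓▓█████┃      
 ┃Each co┃       ░░░░░░▒▒▒▒▒▒▓▓▓▓▓▓█████┃      
 ┗━━━━━━━┗━━━━━━━━━━━━━━━━━━━━━━━━━━━━━━┛      


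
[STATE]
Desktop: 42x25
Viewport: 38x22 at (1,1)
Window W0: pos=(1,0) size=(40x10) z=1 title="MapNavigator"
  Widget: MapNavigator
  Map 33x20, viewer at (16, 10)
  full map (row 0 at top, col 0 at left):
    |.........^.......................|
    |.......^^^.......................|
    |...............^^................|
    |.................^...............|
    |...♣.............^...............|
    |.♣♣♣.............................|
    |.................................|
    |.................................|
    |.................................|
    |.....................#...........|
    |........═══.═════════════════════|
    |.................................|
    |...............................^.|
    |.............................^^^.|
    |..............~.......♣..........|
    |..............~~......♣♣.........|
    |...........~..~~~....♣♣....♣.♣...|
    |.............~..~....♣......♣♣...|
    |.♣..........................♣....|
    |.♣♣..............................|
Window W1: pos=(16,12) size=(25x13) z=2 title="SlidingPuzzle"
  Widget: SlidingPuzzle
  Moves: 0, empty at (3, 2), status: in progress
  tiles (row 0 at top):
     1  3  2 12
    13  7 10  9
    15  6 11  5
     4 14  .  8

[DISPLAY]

┃ MapNavigator                        
┠─────────────────────────────────────
┃   ................................. 
┃   ................................. 
┃   .....................#........... 
┃   ........═══.════@════════════════ 
┃   ................................. 
┃   ...............................^. 
┗━━━━━━━━━━━━━━━━━━━━━━━━━━━━━━━━━━━━━
                                      
                                      
               ┏━━━━━━━━━━━━━━━━━━━━━━
               ┃ SlidingPuzzle        
               ┠──────────────────────
               ┃┌────┬────┬────┬────┐ 
               ┃│  1 │  3 │  2 │ 12 │ 
               ┃├────┼────┼────┼────┤ 
               ┃│ 13 │  7 │ 10 │  9 │ 
               ┃├────┼────┼────┼────┤ 
               ┃│ 15 │  6 │ 11 │  5 │ 
               ┃├────┼────┼────┼────┤ 
               ┃│  4 │ 14 │    │  8 │ 


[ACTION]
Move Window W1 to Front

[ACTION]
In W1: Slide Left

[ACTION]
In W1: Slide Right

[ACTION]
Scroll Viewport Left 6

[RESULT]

 ┃ MapNavigator                       
 ┠────────────────────────────────────
 ┃   .................................
 ┃   .................................
 ┃   .....................#...........
 ┃   ........═══.════@════════════════
 ┃   .................................
 ┃   ...............................^.
 ┗━━━━━━━━━━━━━━━━━━━━━━━━━━━━━━━━━━━━
                                      
                                      
                ┏━━━━━━━━━━━━━━━━━━━━━
                ┃ SlidingPuzzle       
                ┠─────────────────────
                ┃┌────┬────┬────┬────┐
                ┃│  1 │  3 │  2 │ 12 │
                ┃├────┼────┼────┼────┤
                ┃│ 13 │  7 │ 10 │  9 │
                ┃├────┼────┼────┼────┤
                ┃│ 15 │  6 │ 11 │  5 │
                ┃├────┼────┼────┼────┤
                ┃│  4 │ 14 │    │  8 │


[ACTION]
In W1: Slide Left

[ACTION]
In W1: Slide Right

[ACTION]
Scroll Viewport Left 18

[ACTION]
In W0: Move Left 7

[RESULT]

 ┃ MapNavigator                       
 ┠────────────────────────────────────
 ┃          ..........................
 ┃          ..........................
 ┃          .....................#....
 ┃          ........═@═.══════════════
 ┃          ..........................
 ┃          ..........................
 ┗━━━━━━━━━━━━━━━━━━━━━━━━━━━━━━━━━━━━
                                      
                                      
                ┏━━━━━━━━━━━━━━━━━━━━━
                ┃ SlidingPuzzle       
                ┠─────────────────────
                ┃┌────┬────┬────┬────┐
                ┃│  1 │  3 │  2 │ 12 │
                ┃├────┼────┼────┼────┤
                ┃│ 13 │  7 │ 10 │  9 │
                ┃├────┼────┼────┼────┤
                ┃│ 15 │  6 │ 11 │  5 │
                ┃├────┼────┼────┼────┤
                ┃│  4 │ 14 │    │  8 │


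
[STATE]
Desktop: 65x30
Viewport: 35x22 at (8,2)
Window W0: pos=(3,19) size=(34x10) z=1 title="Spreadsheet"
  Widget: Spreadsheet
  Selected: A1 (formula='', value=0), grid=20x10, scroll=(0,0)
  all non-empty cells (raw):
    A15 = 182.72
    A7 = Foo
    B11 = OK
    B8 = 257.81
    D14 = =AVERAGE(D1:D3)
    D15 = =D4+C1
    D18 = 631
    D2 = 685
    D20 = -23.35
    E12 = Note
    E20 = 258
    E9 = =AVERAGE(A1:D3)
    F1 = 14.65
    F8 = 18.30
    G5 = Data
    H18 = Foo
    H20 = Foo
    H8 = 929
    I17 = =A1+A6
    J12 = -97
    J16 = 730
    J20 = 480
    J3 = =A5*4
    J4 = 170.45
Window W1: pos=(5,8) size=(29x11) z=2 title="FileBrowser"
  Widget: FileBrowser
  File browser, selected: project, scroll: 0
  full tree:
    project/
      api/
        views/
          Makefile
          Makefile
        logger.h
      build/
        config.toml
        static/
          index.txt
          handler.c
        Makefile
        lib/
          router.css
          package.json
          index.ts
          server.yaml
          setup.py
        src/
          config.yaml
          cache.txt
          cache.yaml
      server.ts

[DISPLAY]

                                   
                                   
                                   
                                   
                                   
                                   
━━━━━━━━━━━━━━━━━━━━━━━━━┓         
ileBrowser               ┃         
─────────────────────────┨         
[-] project/             ┃         
  [+] api/               ┃         
  [+] build/             ┃         
  server.ts              ┃         
                         ┃         
                         ┃         
                         ┃         
━━━━━━━━━━━━━━━━━━━━━━━━━┛         
━━━━━━━━━━━━━━━━━━━━━━━━━━━━┓      
eadsheet                    ┃      
────────────────────────────┨      
                            ┃      
   A       B       C       D┃      


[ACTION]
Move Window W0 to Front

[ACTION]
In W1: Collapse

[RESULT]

                                   
                                   
                                   
                                   
                                   
                                   
━━━━━━━━━━━━━━━━━━━━━━━━━┓         
ileBrowser               ┃         
─────────────────────────┨         
[+] project/             ┃         
                         ┃         
                         ┃         
                         ┃         
                         ┃         
                         ┃         
                         ┃         
━━━━━━━━━━━━━━━━━━━━━━━━━┛         
━━━━━━━━━━━━━━━━━━━━━━━━━━━━┓      
eadsheet                    ┃      
────────────────────────────┨      
                            ┃      
   A       B       C       D┃      


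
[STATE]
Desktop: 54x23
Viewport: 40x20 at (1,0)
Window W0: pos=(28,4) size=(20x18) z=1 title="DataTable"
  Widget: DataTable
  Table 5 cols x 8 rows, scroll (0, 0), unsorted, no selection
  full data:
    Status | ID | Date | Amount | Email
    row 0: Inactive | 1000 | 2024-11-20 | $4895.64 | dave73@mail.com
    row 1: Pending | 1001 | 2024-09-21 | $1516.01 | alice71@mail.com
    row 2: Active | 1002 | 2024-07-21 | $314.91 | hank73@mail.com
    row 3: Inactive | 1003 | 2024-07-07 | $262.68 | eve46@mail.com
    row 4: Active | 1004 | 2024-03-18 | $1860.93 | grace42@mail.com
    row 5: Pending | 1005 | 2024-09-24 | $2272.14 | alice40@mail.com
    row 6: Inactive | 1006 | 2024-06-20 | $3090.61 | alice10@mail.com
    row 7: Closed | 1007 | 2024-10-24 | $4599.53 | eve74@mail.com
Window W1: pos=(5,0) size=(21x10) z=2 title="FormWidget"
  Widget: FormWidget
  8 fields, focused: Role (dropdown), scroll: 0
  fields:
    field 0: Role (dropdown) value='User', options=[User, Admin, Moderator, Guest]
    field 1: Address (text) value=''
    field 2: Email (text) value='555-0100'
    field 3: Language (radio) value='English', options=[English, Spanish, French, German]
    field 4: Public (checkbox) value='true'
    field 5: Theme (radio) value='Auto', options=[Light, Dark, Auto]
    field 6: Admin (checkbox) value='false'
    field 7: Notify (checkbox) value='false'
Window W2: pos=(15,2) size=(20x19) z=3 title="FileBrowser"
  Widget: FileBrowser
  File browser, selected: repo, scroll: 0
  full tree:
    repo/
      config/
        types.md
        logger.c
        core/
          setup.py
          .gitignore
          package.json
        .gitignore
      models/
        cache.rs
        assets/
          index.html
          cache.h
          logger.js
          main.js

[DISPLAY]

    ┏━━━━━━━━━━━━━━━━━━━┓               
    ┃ FormWidget        ┃               
    ┠─────────┏━━━━━━━━━━━━━━━━━━┓      
    ┃> Role:  ┃ FileBrowser      ┃      
    ┃  Address┠──────────────────┨━━━━━━
    ┃  Email: ┃> [-] repo/       ┃able  
    ┃  Languag┃    [+] config/   ┃──────
    ┃  Public:┃    [+] models/   ┃  │ID 
    ┃  Theme: ┃                  ┃──┼───
    ┗━━━━━━━━━┃                  ┃ve│100
              ┃                  ┃g │100
              ┃                  ┃  │100
              ┃                  ┃ve│100
              ┃                  ┃  │100
              ┃                  ┃g │100
              ┃                  ┃ve│100
              ┃                  ┃  │100
              ┃                  ┃      
              ┃                  ┃      
              ┃                  ┃      


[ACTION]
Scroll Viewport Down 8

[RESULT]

    ┃> Role:  ┃ FileBrowser      ┃      
    ┃  Address┠──────────────────┨━━━━━━
    ┃  Email: ┃> [-] repo/       ┃able  
    ┃  Languag┃    [+] config/   ┃──────
    ┃  Public:┃    [+] models/   ┃  │ID 
    ┃  Theme: ┃                  ┃──┼───
    ┗━━━━━━━━━┃                  ┃ve│100
              ┃                  ┃g │100
              ┃                  ┃  │100
              ┃                  ┃ve│100
              ┃                  ┃  │100
              ┃                  ┃g │100
              ┃                  ┃ve│100
              ┃                  ┃  │100
              ┃                  ┃      
              ┃                  ┃      
              ┃                  ┃      
              ┗━━━━━━━━━━━━━━━━━━┛      
                           ┗━━━━━━━━━━━━
                                        


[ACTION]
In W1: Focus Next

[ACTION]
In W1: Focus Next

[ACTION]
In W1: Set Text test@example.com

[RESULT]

    ┃  Role:  ┃ FileBrowser      ┃      
    ┃  Address┠──────────────────┨━━━━━━
    ┃> Email: ┃> [-] repo/       ┃able  
    ┃  Languag┃    [+] config/   ┃──────
    ┃  Public:┃    [+] models/   ┃  │ID 
    ┃  Theme: ┃                  ┃──┼───
    ┗━━━━━━━━━┃                  ┃ve│100
              ┃                  ┃g │100
              ┃                  ┃  │100
              ┃                  ┃ve│100
              ┃                  ┃  │100
              ┃                  ┃g │100
              ┃                  ┃ve│100
              ┃                  ┃  │100
              ┃                  ┃      
              ┃                  ┃      
              ┃                  ┃      
              ┗━━━━━━━━━━━━━━━━━━┛      
                           ┗━━━━━━━━━━━━
                                        


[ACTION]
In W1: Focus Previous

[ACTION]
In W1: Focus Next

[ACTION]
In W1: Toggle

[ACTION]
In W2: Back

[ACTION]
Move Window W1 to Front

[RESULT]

    ┃  Role:       [Us▼]┃er      ┃      
    ┃  Address:    [   ]┃────────┨━━━━━━
    ┃> Email:      [tes]┃/       ┃able  
    ┃  Language:   (●) E┃nfig/   ┃──────
    ┃  Public:     [x]  ┃dels/   ┃  │ID 
    ┃  Theme:      ( ) L┃        ┃──┼───
    ┗━━━━━━━━━━━━━━━━━━━┛        ┃ve│100
              ┃                  ┃g │100
              ┃                  ┃  │100
              ┃                  ┃ve│100
              ┃                  ┃  │100
              ┃                  ┃g │100
              ┃                  ┃ve│100
              ┃                  ┃  │100
              ┃                  ┃      
              ┃                  ┃      
              ┃                  ┃      
              ┗━━━━━━━━━━━━━━━━━━┛      
                           ┗━━━━━━━━━━━━
                                        


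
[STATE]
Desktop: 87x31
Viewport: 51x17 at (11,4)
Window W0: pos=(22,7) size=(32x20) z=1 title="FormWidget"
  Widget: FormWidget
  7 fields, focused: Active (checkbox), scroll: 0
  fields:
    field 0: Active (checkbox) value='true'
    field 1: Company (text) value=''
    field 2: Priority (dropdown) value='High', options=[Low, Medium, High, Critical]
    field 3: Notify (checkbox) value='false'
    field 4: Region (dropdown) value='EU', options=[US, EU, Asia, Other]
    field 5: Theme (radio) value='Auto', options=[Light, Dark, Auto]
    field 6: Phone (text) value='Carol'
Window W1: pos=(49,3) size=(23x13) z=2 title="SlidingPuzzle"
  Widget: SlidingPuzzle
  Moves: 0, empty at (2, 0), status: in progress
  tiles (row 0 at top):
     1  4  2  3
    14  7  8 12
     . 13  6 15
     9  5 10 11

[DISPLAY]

                                      ┃ SlidingPuzz
                                      ┠────────────
                                      ┃┌────┬────┬─
           ┏━━━━━━━━━━━━━━━━━━━━━━━━━━┃│  1 │  4 │ 
           ┃ FormWidget               ┃├────┼────┼─
           ┠──────────────────────────┃│ 14 │  7 │ 
           ┃> Active:     [x]         ┃├────┼────┼─
           ┃  Company:    [           ┃│    │ 13 │ 
           ┃  Priority:   [High       ┃├────┼────┼─
           ┃  Notify:     [ ]         ┃│  9 │  5 │ 
           ┃  Region:     [EU         ┃└────┴────┴─
           ┃  Theme:      ( ) Light  (┗━━━━━━━━━━━━
           ┃  Phone:      [Carol         ]┃        
           ┃                              ┃        
           ┃                              ┃        
           ┃                              ┃        
           ┃                              ┃        


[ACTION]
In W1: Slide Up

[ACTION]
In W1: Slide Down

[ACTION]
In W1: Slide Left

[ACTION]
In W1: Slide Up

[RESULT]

                                      ┃ SlidingPuzz
                                      ┠────────────
                                      ┃┌────┬────┬─
           ┏━━━━━━━━━━━━━━━━━━━━━━━━━━┃│  1 │  4 │ 
           ┃ FormWidget               ┃├────┼────┼─
           ┠──────────────────────────┃│ 14 │  7 │ 
           ┃> Active:     [x]         ┃├────┼────┼─
           ┃  Company:    [           ┃│ 13 │  5 │ 
           ┃  Priority:   [High       ┃├────┼────┼─
           ┃  Notify:     [ ]         ┃│  9 │    │ 
           ┃  Region:     [EU         ┃└────┴────┴─
           ┃  Theme:      ( ) Light  (┗━━━━━━━━━━━━
           ┃  Phone:      [Carol         ]┃        
           ┃                              ┃        
           ┃                              ┃        
           ┃                              ┃        
           ┃                              ┃        


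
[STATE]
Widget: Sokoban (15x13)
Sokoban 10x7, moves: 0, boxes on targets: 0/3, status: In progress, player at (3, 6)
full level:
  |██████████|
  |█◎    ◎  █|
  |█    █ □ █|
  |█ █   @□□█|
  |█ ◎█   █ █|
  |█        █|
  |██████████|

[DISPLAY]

██████████     
█◎    ◎  █     
█    █ □ █     
█ █   @□□█     
█ ◎█   █ █     
█        █     
██████████     
Moves: 0  0/3  
               
               
               
               
               


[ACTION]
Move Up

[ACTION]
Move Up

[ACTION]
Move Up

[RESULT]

██████████     
█◎    +  █     
█    █ □ █     
█ █    □□█     
█ ◎█   █ █     
█        █     
██████████     
Moves: 2  0/3  
               
               
               
               
               


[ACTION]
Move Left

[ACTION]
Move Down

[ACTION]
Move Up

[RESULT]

██████████     
█◎   @◎  █     
█    █ □ █     
█ █    □□█     
█ ◎█   █ █     
█        █     
██████████     
Moves: 3  0/3  
               
               
               
               
               


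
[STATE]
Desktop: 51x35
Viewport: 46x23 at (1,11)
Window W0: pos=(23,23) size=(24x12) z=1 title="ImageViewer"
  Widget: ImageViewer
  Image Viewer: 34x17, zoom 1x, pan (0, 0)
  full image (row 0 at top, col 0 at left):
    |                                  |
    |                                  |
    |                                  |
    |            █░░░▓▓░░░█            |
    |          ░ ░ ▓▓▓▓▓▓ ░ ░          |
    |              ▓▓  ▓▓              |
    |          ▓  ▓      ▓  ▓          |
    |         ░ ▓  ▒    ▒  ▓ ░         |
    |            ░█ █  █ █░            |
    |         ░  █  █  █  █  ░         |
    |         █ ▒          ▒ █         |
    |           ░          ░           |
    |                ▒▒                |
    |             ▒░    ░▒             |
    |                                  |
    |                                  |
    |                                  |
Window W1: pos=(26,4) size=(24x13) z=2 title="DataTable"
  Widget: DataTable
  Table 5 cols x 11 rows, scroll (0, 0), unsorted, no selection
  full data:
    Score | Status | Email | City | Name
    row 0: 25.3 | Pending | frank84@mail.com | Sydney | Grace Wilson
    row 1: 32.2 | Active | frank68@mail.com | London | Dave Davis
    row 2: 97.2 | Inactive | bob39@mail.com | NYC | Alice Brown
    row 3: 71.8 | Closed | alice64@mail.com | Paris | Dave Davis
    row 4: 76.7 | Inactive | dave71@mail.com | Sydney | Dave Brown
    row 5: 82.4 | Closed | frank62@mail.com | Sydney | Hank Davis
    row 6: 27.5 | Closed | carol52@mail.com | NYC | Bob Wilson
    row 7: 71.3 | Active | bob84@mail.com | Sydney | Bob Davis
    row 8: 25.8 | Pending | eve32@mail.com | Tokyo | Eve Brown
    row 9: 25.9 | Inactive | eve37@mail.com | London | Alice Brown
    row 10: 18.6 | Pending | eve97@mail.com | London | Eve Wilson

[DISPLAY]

                         ┃97.2 │Inactive│bob39
                         ┃71.8 │Closed  │alice
                         ┃76.7 │Inactive│dave7
                         ┃82.4 │Closed  │frank
                         ┃27.5 │Closed  │carol
                         ┗━━━━━━━━━━━━━━━━━━━━
                                              
                                              
                                              
                                              
                                              
                                              
                      ┏━━━━━━━━━━━━━━━━━━━━━━┓
                      ┃ ImageViewer          ┃
                      ┠──────────────────────┨
                      ┃                      ┃
                      ┃                      ┃
                      ┃                      ┃
                      ┃            █░░░▓▓░░░█┃
                      ┃          ░ ░ ▓▓▓▓▓▓ ░┃
                      ┃              ▓▓  ▓▓  ┃
                      ┃          ▓  ▓      ▓ ┃
                      ┃         ░ ▓  ▒    ▒  ┃


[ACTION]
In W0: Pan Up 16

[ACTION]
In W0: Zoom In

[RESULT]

                         ┃97.2 │Inactive│bob39
                         ┃71.8 │Closed  │alice
                         ┃76.7 │Inactive│dave7
                         ┃82.4 │Closed  │frank
                         ┃27.5 │Closed  │carol
                         ┗━━━━━━━━━━━━━━━━━━━━
                                              
                                              
                                              
                                              
                                              
                                              
                      ┏━━━━━━━━━━━━━━━━━━━━━━┓
                      ┃ ImageViewer          ┃
                      ┠──────────────────────┨
                      ┃                      ┃
                      ┃                      ┃
                      ┃                      ┃
                      ┃                      ┃
                      ┃                      ┃
                      ┃                      ┃
                      ┃                      ┃
                      ┃                      ┃


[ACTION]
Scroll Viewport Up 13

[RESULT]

                                              
                                              
                                              
                                              
                         ┏━━━━━━━━━━━━━━━━━━━━
                         ┃ DataTable          
                         ┠────────────────────
                         ┃Score│Status  │Email
                         ┃─────┼────────┼─────
                         ┃25.3 │Pending │frank
                         ┃32.2 │Active  │frank
                         ┃97.2 │Inactive│bob39
                         ┃71.8 │Closed  │alice
                         ┃76.7 │Inactive│dave7
                         ┃82.4 │Closed  │frank
                         ┃27.5 │Closed  │carol
                         ┗━━━━━━━━━━━━━━━━━━━━
                                              
                                              
                                              
                                              
                                              
                                              


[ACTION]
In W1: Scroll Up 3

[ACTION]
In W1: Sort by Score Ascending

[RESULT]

                                              
                                              
                                              
                                              
                         ┏━━━━━━━━━━━━━━━━━━━━
                         ┃ DataTable          
                         ┠────────────────────
                         ┃Scor▲│Status  │Email
                         ┃─────┼────────┼─────
                         ┃18.6 │Pending │eve97
                         ┃25.3 │Pending │frank
                         ┃25.8 │Pending │eve32
                         ┃25.9 │Inactive│eve37
                         ┃27.5 │Closed  │carol
                         ┃32.2 │Active  │frank
                         ┃71.3 │Active  │bob84
                         ┗━━━━━━━━━━━━━━━━━━━━
                                              
                                              
                                              
                                              
                                              
                                              
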